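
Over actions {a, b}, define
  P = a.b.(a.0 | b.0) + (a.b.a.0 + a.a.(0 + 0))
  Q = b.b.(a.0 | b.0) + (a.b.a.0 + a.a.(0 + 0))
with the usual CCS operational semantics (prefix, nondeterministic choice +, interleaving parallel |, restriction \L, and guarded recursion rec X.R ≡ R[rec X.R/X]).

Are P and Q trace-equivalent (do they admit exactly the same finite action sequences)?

P's transition system — 11 states:
  p0 = a.b.(a.0 | b.0) + (a.b.a.0 + a.a.(0 + 0)) ⊢ =a=> p1, =a=> p2, =a=> p3
  p1 = a.(0 + 0) ⊢ =a=> p4
  p2 = b.(a.0 | b.0) ⊢ =b=> p5
  p3 = b.a.0 ⊢ =b=> p6
  p4 = 0 + 0 ⊢ deadlocked
  p5 = a.0 | b.0 ⊢ =a=> p7, =b=> p8
  p6 = a.0 ⊢ =a=> p9
  p7 = 0 | b.0 ⊢ =b=> p10
  p8 = a.0 | 0 ⊢ =a=> p10
  p9 = 0 ⊢ deadlocked
  p10 = 0 | 0 ⊢ deadlocked
Q's transition system — 11 states:
  q0 = b.b.(a.0 | b.0) + (a.b.a.0 + a.a.(0 + 0)) ⊢ =a=> q1, =a=> q2, =b=> q3
  q1 = a.(0 + 0) ⊢ =a=> q4
  q2 = b.a.0 ⊢ =b=> q5
  q3 = b.(a.0 | b.0) ⊢ =b=> q6
  q4 = 0 + 0 ⊢ deadlocked
  q5 = a.0 ⊢ =a=> q7
  q6 = a.0 | b.0 ⊢ =a=> q8, =b=> q9
  q7 = 0 ⊢ deadlocked
  q8 = 0 | b.0 ⊢ =b=> q10
  q9 = a.0 | 0 ⊢ =a=> q10
  q10 = 0 | 0 ⊢ deadlocked
Executing abb from P (initial set {p0}):
  step 1 (a): {p1, p2, p3}
  step 2 (b): {p5, p6}
  step 3 (b): {p8}
  P completes σ.
Executing abb from Q (initial set {q0}):
  step 1 (a): {q1, q2}
  step 2 (b): {q5}
  step 3 (b): ∅  — Q cannot continue

traces(P) ≠ traces(Q) — witness ⟨abb⟩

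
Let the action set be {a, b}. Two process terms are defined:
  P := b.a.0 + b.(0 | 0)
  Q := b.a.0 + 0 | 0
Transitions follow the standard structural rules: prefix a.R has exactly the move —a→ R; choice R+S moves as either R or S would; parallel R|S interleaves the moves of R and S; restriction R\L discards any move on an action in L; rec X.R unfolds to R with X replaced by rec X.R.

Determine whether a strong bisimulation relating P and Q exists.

not bisimilar

Reachable graph of P (4 states):
  p0 = b.a.0 + b.(0 | 0) → —b→ p1, —b→ p2
  p1 = 0 | 0 → ·
  p2 = a.0 → —a→ p3
  p3 = 0 → ·
Reachable graph of Q (3 states):
  q0 = b.a.0 + 0 | 0 → —b→ q1
  q1 = a.0 → —a→ q2
  q2 = 0 → ·
Coarsest stable partition (strong bisimilarity classes):
  B0 = {p0}
  B1 = {p2, q1}
  B2 = {p1, p3, q2}
  B3 = {q0}
p0 ∈ B0, q0 ∈ B3 → different blocks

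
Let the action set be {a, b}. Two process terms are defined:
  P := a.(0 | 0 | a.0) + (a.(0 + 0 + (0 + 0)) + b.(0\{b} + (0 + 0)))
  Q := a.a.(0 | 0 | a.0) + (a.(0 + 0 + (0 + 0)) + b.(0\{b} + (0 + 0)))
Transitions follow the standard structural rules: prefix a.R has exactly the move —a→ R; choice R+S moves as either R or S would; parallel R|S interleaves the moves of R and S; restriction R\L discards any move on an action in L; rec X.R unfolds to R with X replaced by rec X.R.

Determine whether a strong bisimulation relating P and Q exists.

Reachable graph of P (5 states):
  s0 = a.(0 | 0 | a.0) + (a.(0 + 0 + (0 + 0)) + b.(0\{b} + (0 + 0))) has moves --a--▸ s1, --a--▸ s2, --b--▸ s3
  s1 = 0 + 0 + (0 + 0) has moves ·
  s2 = 0 | 0 | a.0 has moves --a--▸ s4
  s3 = 0\{b} + (0 + 0) has moves ·
  s4 = 0 | 0 | 0 has moves ·
Reachable graph of Q (6 states):
  t0 = a.a.(0 | 0 | a.0) + (a.(0 + 0 + (0 + 0)) + b.(0\{b} + (0 + 0))) has moves --a--▸ t1, --a--▸ t2, --b--▸ t3
  t1 = 0 + 0 + (0 + 0) has moves ·
  t2 = a.(0 | 0 | a.0) has moves --a--▸ t4
  t3 = 0\{b} + (0 + 0) has moves ·
  t4 = 0 | 0 | a.0 has moves --a--▸ t5
  t5 = 0 | 0 | 0 has moves ·
Coarsest stable partition (strong bisimilarity classes):
  B0 = {s0}
  B1 = {s1, s3, s4, t1, t3, t5}
  B2 = {s2, t4}
  B3 = {t0}
  B4 = {t2}
s0 ∈ B0, t0 ∈ B3 → different blocks

not bisimilar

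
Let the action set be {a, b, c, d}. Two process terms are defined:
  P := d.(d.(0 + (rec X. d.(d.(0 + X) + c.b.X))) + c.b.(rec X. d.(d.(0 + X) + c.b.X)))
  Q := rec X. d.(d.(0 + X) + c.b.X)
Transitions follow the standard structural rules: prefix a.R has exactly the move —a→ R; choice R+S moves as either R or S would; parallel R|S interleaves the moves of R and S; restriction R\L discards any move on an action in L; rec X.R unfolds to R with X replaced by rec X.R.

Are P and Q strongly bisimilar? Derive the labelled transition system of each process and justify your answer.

LTS(P): 5 reachable states
  s0 = d.(d.(0 + (rec X. d.(d.(0 + X) + c.b.X))) + c.b.(rec X. d.(d.(0 + X) + c.b.X))) has moves --d--▸ s1
  s1 = d.(0 + (rec X. d.(d.(0 + X) + c.b.X))) + c.b.(rec X. d.(d.(0 + X) + c.b.X)) has moves --c--▸ s2, --d--▸ s3
  s2 = b.(rec X. d.(d.(0 + X) + c.b.X)) has moves --b--▸ s4
  s3 = 0 + (rec X. d.(d.(0 + X) + c.b.X)) has moves --d--▸ s1
  s4 = rec X. d.(d.(0 + X) + c.b.X) has moves --d--▸ s1
LTS(Q): 4 reachable states
  t0 = rec X. d.(d.(0 + X) + c.b.X) has moves --d--▸ t1
  t1 = d.(0 + (rec X. d.(d.(0 + X) + c.b.X))) + c.b.(rec X. d.(d.(0 + X) + c.b.X)) has moves --c--▸ t2, --d--▸ t3
  t2 = b.(rec X. d.(d.(0 + X) + c.b.X)) has moves --b--▸ t0
  t3 = 0 + (rec X. d.(d.(0 + X) + c.b.X)) has moves --d--▸ t1
Partition-refinement fixed point:
  B0 = {s0, s3, s4, t0, t3}
  B1 = {s1, t1}
  B2 = {s2, t2}
s0 ∈ B0, t0 ∈ B0 → same block

YES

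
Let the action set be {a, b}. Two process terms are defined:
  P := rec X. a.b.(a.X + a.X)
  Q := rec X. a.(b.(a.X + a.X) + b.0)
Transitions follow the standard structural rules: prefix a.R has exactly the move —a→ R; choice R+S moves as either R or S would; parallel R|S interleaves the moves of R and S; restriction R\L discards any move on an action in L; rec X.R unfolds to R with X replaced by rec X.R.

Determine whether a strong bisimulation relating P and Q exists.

P ≁ Q

Reachable graph of P (3 states):
  s0 = rec X. a.b.(a.X + a.X) → --a--▸ s1
  s1 = b.(a.(rec X. a.b.(a.X + a.X)) + a.(rec X. a.b.(a.X + a.X))) → --b--▸ s2
  s2 = a.(rec X. a.b.(a.X + a.X)) + a.(rec X. a.b.(a.X + a.X)) → --a--▸ s0
Reachable graph of Q (4 states):
  t0 = rec X. a.(b.(a.X + a.X) + b.0) → --a--▸ t1
  t1 = b.(a.(rec X. a.(b.(a.X + a.X) + b.0)) + a.(rec X. a.(b.(a.X + a.X) + b.0))) + b.0 → --b--▸ t2, --b--▸ t3
  t2 = 0 → ·
  t3 = a.(rec X. a.(b.(a.X + a.X) + b.0)) + a.(rec X. a.(b.(a.X + a.X) + b.0)) → --a--▸ t0
Bisimilarity quotient blocks:
  B0 = {s0}
  B1 = {s1}
  B2 = {s2}
  B3 = {t0}
  B4 = {t1}
  B5 = {t3}
  B6 = {t2}
s0 ∈ B0, t0 ∈ B3 → different blocks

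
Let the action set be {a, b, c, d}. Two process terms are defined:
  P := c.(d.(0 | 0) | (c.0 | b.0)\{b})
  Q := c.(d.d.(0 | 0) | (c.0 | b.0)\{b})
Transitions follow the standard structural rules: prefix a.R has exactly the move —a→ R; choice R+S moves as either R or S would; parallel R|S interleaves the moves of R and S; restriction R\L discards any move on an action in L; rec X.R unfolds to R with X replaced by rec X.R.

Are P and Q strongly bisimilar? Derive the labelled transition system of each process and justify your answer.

P ≁ Q

Reachable graph of P (5 states):
  m0 = c.(d.(0 | 0) | (c.0 | b.0)\{b}) | =c=> m1
  m1 = d.(0 | 0) | (c.0 | b.0)\{b} | =c=> m2, =d=> m3
  m2 = d.(0 | 0) | (0 | b.0)\{b} | =d=> m4
  m3 = 0 | 0 | (c.0 | b.0)\{b} | =c=> m4
  m4 = 0 | 0 | (0 | b.0)\{b} | (no moves)
Reachable graph of Q (7 states):
  n0 = c.(d.d.(0 | 0) | (c.0 | b.0)\{b}) | =c=> n1
  n1 = d.d.(0 | 0) | (c.0 | b.0)\{b} | =c=> n2, =d=> n3
  n2 = d.d.(0 | 0) | (0 | b.0)\{b} | =d=> n4
  n3 = d.(0 | 0) | (c.0 | b.0)\{b} | =c=> n4, =d=> n5
  n4 = d.(0 | 0) | (0 | b.0)\{b} | =d=> n6
  n5 = 0 | 0 | (c.0 | b.0)\{b} | =c=> n6
  n6 = 0 | 0 | (0 | b.0)\{b} | (no moves)
Bisimilarity quotient blocks:
  B0 = {m0}
  B1 = {m1, n3}
  B2 = {m2, n4}
  B3 = {m4, n6}
  B4 = {m3, n5}
  B5 = {n0}
  B6 = {n1}
  B7 = {n2}
m0 ∈ B0, n0 ∈ B5 → different blocks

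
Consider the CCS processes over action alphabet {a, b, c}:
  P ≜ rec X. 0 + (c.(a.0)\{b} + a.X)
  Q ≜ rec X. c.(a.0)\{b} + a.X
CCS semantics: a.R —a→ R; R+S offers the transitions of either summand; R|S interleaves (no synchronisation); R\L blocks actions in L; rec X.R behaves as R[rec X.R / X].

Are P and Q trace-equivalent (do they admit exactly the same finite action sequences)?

YES

Reachable graph of P (3 states):
  s0 = rec X. 0 + (c.(a.0)\{b} + a.X) :: -a-> s0, -c-> s1
  s1 = (a.0)\{b} :: -a-> s2
  s2 = 0\{b} :: stopped
Reachable graph of Q (3 states):
  t0 = rec X. c.(a.0)\{b} + a.X :: -a-> t0, -c-> t1
  t1 = (a.0)\{b} :: -a-> t2
  t2 = 0\{b} :: stopped
Bisimilarity quotient blocks:
  B0 = {s0, t0}
  B1 = {s1, t1}
  B2 = {s2, t2}
s0 ∈ B0, t0 ∈ B0 → same block
Bisimilar ⇒ trace-equivalent.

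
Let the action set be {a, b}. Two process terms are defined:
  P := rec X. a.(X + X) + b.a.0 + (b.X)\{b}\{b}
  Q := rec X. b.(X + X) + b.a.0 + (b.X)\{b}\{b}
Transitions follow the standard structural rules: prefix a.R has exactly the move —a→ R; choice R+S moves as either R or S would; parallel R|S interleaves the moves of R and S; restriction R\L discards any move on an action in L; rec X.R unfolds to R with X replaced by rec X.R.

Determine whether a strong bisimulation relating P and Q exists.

P's transition system — 4 states:
  p0 = rec X. a.(X + X) + b.a.0 + (b.X)\{b}\{b} | -a-> p1, -b-> p2
  p1 = (rec X. a.(X + X) + b.a.0 + (b.X)\{b}\{b}) + (rec X. a.(X + X) + b.a.0 + (b.X)\{b}\{b}) | -a-> p1, -b-> p2
  p2 = a.0 | -a-> p3
  p3 = 0 | ·
Q's transition system — 4 states:
  q0 = rec X. b.(X + X) + b.a.0 + (b.X)\{b}\{b} | -b-> q1, -b-> q2
  q1 = (rec X. b.(X + X) + b.a.0 + (b.X)\{b}\{b}) + (rec X. b.(X + X) + b.a.0 + (b.X)\{b}\{b}) | -b-> q1, -b-> q2
  q2 = a.0 | -a-> q3
  q3 = 0 | ·
Coarsest stable partition (strong bisimilarity classes):
  B0 = {p0, p1}
  B1 = {p2, q2}
  B2 = {p3, q3}
  B3 = {q0, q1}
p0 ∈ B0, q0 ∈ B3 → different blocks

not bisimilar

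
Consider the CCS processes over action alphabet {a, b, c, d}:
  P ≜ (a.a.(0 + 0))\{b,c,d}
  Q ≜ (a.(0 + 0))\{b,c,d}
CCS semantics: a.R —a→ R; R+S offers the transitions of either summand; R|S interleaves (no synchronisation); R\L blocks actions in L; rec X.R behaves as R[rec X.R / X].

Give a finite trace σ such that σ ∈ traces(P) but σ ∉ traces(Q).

aa

Reachable graph of P (3 states):
  p0 = (a.a.(0 + 0))\{b,c,d} has moves --a--▸ p1
  p1 = (a.(0 + 0))\{b,c,d} has moves --a--▸ p2
  p2 = (0 + 0)\{b,c,d} has moves deadlocked
Reachable graph of Q (2 states):
  q0 = (a.(0 + 0))\{b,c,d} has moves --a--▸ q1
  q1 = (0 + 0)\{b,c,d} has moves deadlocked
Executing aa from P (initial set {p0}):
  [1] a ⇒ {p1}
  [2] a ⇒ {p2}
  — P admits the full trace.
Executing aa from Q (initial set {q0}):
  [1] a ⇒ {q1}
  [2] a ⇒ no successor for Q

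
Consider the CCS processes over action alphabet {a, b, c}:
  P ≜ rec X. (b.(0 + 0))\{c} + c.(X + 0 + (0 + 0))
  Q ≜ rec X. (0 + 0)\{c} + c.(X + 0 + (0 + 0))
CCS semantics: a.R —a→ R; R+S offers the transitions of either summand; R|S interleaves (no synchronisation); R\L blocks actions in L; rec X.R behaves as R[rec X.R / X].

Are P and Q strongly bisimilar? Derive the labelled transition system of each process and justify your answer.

P ≁ Q

Reachable graph of P (3 states):
  s0 = rec X. (b.(0 + 0))\{c} + c.(X + 0 + (0 + 0)) | =b=> s1, =c=> s2
  s1 = (0 + 0)\{c} | ∅
  s2 = (rec X. (b.(0 + 0))\{c} + c.(X + 0 + (0 + 0))) + 0 + (0 + 0) | =b=> s1, =c=> s2
Reachable graph of Q (2 states):
  t0 = rec X. (0 + 0)\{c} + c.(X + 0 + (0 + 0)) | =c=> t1
  t1 = (rec X. (0 + 0)\{c} + c.(X + 0 + (0 + 0))) + 0 + (0 + 0) | =c=> t1
Bisimilarity quotient blocks:
  B0 = {s0, s2}
  B1 = {s1}
  B2 = {t0, t1}
s0 ∈ B0, t0 ∈ B2 → different blocks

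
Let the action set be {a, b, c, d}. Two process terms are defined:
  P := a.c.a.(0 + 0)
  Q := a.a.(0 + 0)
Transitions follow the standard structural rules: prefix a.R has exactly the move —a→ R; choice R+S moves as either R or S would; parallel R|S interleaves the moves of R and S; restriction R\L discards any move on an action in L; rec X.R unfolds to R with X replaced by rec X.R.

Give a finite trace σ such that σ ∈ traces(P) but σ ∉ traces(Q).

ac

LTS(P): 4 reachable states
  m0 = a.c.a.(0 + 0) ⊢ -a-> m1
  m1 = c.a.(0 + 0) ⊢ -c-> m2
  m2 = a.(0 + 0) ⊢ -a-> m3
  m3 = 0 + 0 ⊢ (no moves)
LTS(Q): 3 reachable states
  n0 = a.a.(0 + 0) ⊢ -a-> n1
  n1 = a.(0 + 0) ⊢ -a-> n2
  n2 = 0 + 0 ⊢ (no moves)
Trace ⟨ac⟩ through P, begin at {m0}:
  after a @ step 1: {m1}
  after c @ step 2: {m2}
  ✓ P
Trace ⟨ac⟩ through Q, begin at {n0}:
  after a @ step 1: {n1}
  after c @ step 2: ∅  — Q cannot continue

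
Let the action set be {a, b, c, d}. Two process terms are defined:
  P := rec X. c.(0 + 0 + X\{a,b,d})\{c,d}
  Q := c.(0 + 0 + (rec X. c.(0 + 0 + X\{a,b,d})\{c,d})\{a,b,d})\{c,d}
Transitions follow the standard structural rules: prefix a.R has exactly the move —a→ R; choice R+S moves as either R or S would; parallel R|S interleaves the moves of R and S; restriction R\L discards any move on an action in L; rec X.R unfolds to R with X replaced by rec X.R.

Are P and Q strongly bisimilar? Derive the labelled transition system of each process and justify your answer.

P's transition system — 2 states:
  u0 = rec X. c.(0 + 0 + X\{a,b,d})\{c,d} ⊢ ··c··> u1
  u1 = (0 + 0 + (rec X. c.(0 + 0 + X\{a,b,d})\{c,d})\{a,b,d})\{c,d} ⊢ (no moves)
Q's transition system — 2 states:
  v0 = c.(0 + 0 + (rec X. c.(0 + 0 + X\{a,b,d})\{c,d})\{a,b,d})\{c,d} ⊢ ··c··> v1
  v1 = (0 + 0 + (rec X. c.(0 + 0 + X\{a,b,d})\{c,d})\{a,b,d})\{c,d} ⊢ (no moves)
Coarsest stable partition (strong bisimilarity classes):
  B0 = {u0, v0}
  B1 = {u1, v1}
u0 ∈ B0, v0 ∈ B0 → same block

bisimilar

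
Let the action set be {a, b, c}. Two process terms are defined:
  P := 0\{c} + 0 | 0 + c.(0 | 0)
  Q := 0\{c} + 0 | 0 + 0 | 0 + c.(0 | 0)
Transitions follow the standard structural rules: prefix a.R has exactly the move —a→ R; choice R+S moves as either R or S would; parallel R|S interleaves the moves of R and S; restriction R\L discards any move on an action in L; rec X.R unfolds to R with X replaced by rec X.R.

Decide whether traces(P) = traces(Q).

trace-equivalent

Reachable graph of P (2 states):
  p0 = 0\{c} + 0 | 0 + c.(0 | 0) → =c=> p1
  p1 = 0 | 0 → deadlocked
Reachable graph of Q (2 states):
  q0 = 0\{c} + 0 | 0 + 0 | 0 + c.(0 | 0) → =c=> q1
  q1 = 0 | 0 → deadlocked
Bisimilarity quotient blocks:
  B0 = {p0, q0}
  B1 = {p1, q1}
p0 ∈ B0, q0 ∈ B0 → same block
Bisimilar ⇒ trace-equivalent.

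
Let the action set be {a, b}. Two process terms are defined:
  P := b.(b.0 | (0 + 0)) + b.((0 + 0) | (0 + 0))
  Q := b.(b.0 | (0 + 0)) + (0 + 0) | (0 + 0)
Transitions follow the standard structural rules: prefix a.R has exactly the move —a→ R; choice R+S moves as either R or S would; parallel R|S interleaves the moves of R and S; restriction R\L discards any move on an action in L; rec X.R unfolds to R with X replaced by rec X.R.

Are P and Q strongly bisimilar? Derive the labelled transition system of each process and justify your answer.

LTS(P): 4 reachable states
  p0 = b.(b.0 | (0 + 0)) + b.((0 + 0) | (0 + 0)) :: =b=> p1, =b=> p2
  p1 = (0 + 0) | (0 + 0) :: deadlocked
  p2 = b.0 | (0 + 0) :: =b=> p3
  p3 = 0 | (0 + 0) :: deadlocked
LTS(Q): 3 reachable states
  q0 = b.(b.0 | (0 + 0)) + (0 + 0) | (0 + 0) :: =b=> q1
  q1 = b.0 | (0 + 0) :: =b=> q2
  q2 = 0 | (0 + 0) :: deadlocked
Coarsest stable partition (strong bisimilarity classes):
  B0 = {p0}
  B1 = {p2, q1}
  B2 = {p1, p3, q2}
  B3 = {q0}
p0 ∈ B0, q0 ∈ B3 → different blocks

NO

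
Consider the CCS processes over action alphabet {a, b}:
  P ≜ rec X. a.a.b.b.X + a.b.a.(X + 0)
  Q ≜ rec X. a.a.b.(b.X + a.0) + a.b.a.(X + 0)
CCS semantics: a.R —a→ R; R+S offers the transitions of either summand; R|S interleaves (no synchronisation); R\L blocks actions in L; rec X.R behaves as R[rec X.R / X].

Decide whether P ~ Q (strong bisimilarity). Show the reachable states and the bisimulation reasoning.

P's transition system — 7 states:
  p0 = rec X. a.a.b.b.X + a.b.a.(X + 0) :: --a--▸ p1, --a--▸ p2
  p1 = a.b.b.(rec X. a.a.b.b.X + a.b.a.(X + 0)) :: --a--▸ p3
  p2 = b.a.((rec X. a.a.b.b.X + a.b.a.(X + 0)) + 0) :: --b--▸ p4
  p3 = b.b.(rec X. a.a.b.b.X + a.b.a.(X + 0)) :: --b--▸ p5
  p4 = a.((rec X. a.a.b.b.X + a.b.a.(X + 0)) + 0) :: --a--▸ p6
  p5 = b.(rec X. a.a.b.b.X + a.b.a.(X + 0)) :: --b--▸ p0
  p6 = (rec X. a.a.b.b.X + a.b.a.(X + 0)) + 0 :: --a--▸ p1, --a--▸ p2
Q's transition system — 8 states:
  q0 = rec X. a.a.b.(b.X + a.0) + a.b.a.(X + 0) :: --a--▸ q1, --a--▸ q2
  q1 = a.b.(b.(rec X. a.a.b.(b.X + a.0) + a.b.a.(X + 0)) + a.0) :: --a--▸ q3
  q2 = b.a.((rec X. a.a.b.(b.X + a.0) + a.b.a.(X + 0)) + 0) :: --b--▸ q4
  q3 = b.(b.(rec X. a.a.b.(b.X + a.0) + a.b.a.(X + 0)) + a.0) :: --b--▸ q5
  q4 = a.((rec X. a.a.b.(b.X + a.0) + a.b.a.(X + 0)) + 0) :: --a--▸ q6
  q5 = b.(rec X. a.a.b.(b.X + a.0) + a.b.a.(X + 0)) + a.0 :: --a--▸ q7, --b--▸ q0
  q6 = (rec X. a.a.b.(b.X + a.0) + a.b.a.(X + 0)) + 0 :: --a--▸ q1, --a--▸ q2
  q7 = 0 :: (no moves)
Coarsest stable partition (strong bisimilarity classes):
  B0 = {p0, p6}
  B1 = {p1}
  B2 = {p3}
  B3 = {p5}
  B4 = {p2}
  B5 = {p4}
  B6 = {q0, q6}
  B7 = {q2}
  B8 = {q4}
  B9 = {q1}
  B10 = {q3}
  B11 = {q5}
  B12 = {q7}
p0 ∈ B0, q0 ∈ B6 → different blocks

not bisimilar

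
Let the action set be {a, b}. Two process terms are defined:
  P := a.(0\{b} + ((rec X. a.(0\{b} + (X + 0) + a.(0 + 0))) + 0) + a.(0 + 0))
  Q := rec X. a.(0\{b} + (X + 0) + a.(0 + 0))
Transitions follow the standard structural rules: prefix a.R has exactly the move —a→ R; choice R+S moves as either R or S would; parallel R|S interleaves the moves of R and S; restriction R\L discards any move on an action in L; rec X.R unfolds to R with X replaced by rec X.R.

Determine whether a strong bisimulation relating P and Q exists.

P ~ Q

LTS(P): 3 reachable states
  s0 = a.(0\{b} + ((rec X. a.(0\{b} + (X + 0) + a.(0 + 0))) + 0) + a.(0 + 0)) :: ··a··> s1
  s1 = 0\{b} + ((rec X. a.(0\{b} + (X + 0) + a.(0 + 0))) + 0) + a.(0 + 0) :: ··a··> s1, ··a··> s2
  s2 = 0 + 0 :: ∅
LTS(Q): 3 reachable states
  t0 = rec X. a.(0\{b} + (X + 0) + a.(0 + 0)) :: ··a··> t1
  t1 = 0\{b} + ((rec X. a.(0\{b} + (X + 0) + a.(0 + 0))) + 0) + a.(0 + 0) :: ··a··> t1, ··a··> t2
  t2 = 0 + 0 :: ∅
Coarsest stable partition (strong bisimilarity classes):
  B0 = {s0, t0}
  B1 = {s1, t1}
  B2 = {s2, t2}
s0 ∈ B0, t0 ∈ B0 → same block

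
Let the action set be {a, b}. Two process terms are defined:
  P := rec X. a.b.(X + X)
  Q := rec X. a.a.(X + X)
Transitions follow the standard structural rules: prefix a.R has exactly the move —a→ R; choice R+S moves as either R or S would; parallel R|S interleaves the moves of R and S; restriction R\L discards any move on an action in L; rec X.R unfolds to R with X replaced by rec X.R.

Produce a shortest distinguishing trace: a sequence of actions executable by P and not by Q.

P's transition system — 3 states:
  u0 = rec X. a.b.(X + X) :: --a--▸ u1
  u1 = b.((rec X. a.b.(X + X)) + (rec X. a.b.(X + X))) :: --b--▸ u2
  u2 = (rec X. a.b.(X + X)) + (rec X. a.b.(X + X)) :: --a--▸ u1
Q's transition system — 3 states:
  v0 = rec X. a.a.(X + X) :: --a--▸ v1
  v1 = a.((rec X. a.a.(X + X)) + (rec X. a.a.(X + X))) :: --a--▸ v2
  v2 = (rec X. a.a.(X + X)) + (rec X. a.a.(X + X)) :: --a--▸ v1
Run σ = ⟨ab⟩ on P: start {u0}
  [1] a ⇒ {u1}
  [2] b ⇒ {u2}
  P completes σ.
Run σ = ⟨ab⟩ on Q: start {v0}
  [1] a ⇒ {v1}
  [2] b ⇒ ∅  — Q cannot continue

ab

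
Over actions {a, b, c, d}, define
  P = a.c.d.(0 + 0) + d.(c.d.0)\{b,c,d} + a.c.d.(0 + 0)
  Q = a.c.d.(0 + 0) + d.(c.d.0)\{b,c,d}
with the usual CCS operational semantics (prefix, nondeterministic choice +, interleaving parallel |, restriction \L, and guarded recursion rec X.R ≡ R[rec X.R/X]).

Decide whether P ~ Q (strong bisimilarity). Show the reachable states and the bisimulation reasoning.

LTS(P): 5 reachable states
  s0 = a.c.d.(0 + 0) + d.(c.d.0)\{b,c,d} + a.c.d.(0 + 0) | =a=> s1, =d=> s2
  s1 = c.d.(0 + 0) | =c=> s3
  s2 = (c.d.0)\{b,c,d} | deadlocked
  s3 = d.(0 + 0) | =d=> s4
  s4 = 0 + 0 | deadlocked
LTS(Q): 5 reachable states
  t0 = a.c.d.(0 + 0) + d.(c.d.0)\{b,c,d} | =a=> t1, =d=> t2
  t1 = c.d.(0 + 0) | =c=> t3
  t2 = (c.d.0)\{b,c,d} | deadlocked
  t3 = d.(0 + 0) | =d=> t4
  t4 = 0 + 0 | deadlocked
Coarsest stable partition (strong bisimilarity classes):
  B0 = {s0, t0}
  B1 = {s1, t1}
  B2 = {s3, t3}
  B3 = {s2, s4, t2, t4}
s0 ∈ B0, t0 ∈ B0 → same block

P ~ Q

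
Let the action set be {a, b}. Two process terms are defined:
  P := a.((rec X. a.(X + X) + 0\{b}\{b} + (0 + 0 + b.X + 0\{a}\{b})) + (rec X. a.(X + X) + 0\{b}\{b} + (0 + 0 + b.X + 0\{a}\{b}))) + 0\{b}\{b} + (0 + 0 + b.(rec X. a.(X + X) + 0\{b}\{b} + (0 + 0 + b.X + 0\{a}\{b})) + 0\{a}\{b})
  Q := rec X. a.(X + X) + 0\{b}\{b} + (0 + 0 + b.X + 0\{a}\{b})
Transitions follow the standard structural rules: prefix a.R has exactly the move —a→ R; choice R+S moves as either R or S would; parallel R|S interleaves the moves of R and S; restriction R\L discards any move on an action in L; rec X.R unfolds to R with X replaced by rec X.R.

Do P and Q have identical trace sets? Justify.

Reachable graph of P (3 states):
  p0 = a.((rec X. a.(X + X) + 0\{b}\{b} + (0 + 0 + b.X + 0\{a}\{b})) + (rec X. a.(X + X) + 0\{b}\{b} + (0 + 0 + b.X + 0\{a}\{b}))) + 0\{b}\{b} + (0 + 0 + b.(rec X. a.(X + X) + 0\{b}\{b} + (0 + 0 + b.X + 0\{a}\{b})) + 0\{a}\{b}) ⊢ =a=> p1, =b=> p2
  p1 = (rec X. a.(X + X) + 0\{b}\{b} + (0 + 0 + b.X + 0\{a}\{b})) + (rec X. a.(X + X) + 0\{b}\{b} + (0 + 0 + b.X + 0\{a}\{b})) ⊢ =a=> p1, =b=> p2
  p2 = rec X. a.(X + X) + 0\{b}\{b} + (0 + 0 + b.X + 0\{a}\{b}) ⊢ =a=> p1, =b=> p2
Reachable graph of Q (2 states):
  q0 = rec X. a.(X + X) + 0\{b}\{b} + (0 + 0 + b.X + 0\{a}\{b}) ⊢ =a=> q1, =b=> q0
  q1 = (rec X. a.(X + X) + 0\{b}\{b} + (0 + 0 + b.X + 0\{a}\{b})) + (rec X. a.(X + X) + 0\{b}\{b} + (0 + 0 + b.X + 0\{a}\{b})) ⊢ =a=> q1, =b=> q0
Coarsest stable partition (strong bisimilarity classes):
  B0 = {p0, p1, p2, q0, q1}
p0 ∈ B0, q0 ∈ B0 → same block
Bisimilar ⇒ trace-equivalent.

traces(P) = traces(Q)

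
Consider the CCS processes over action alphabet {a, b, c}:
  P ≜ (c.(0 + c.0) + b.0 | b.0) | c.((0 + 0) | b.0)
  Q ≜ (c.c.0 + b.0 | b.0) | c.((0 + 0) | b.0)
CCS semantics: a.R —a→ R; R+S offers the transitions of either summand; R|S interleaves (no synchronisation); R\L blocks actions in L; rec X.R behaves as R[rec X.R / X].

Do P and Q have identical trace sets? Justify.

trace-equivalent

P's transition system — 18 states:
  m0 = (c.(0 + c.0) + b.0 | b.0) | c.((0 + 0) | b.0) :: -b-> m1, -b-> m2, -c-> m3, -c-> m4
  m1 = 0 | b.0 | c.((0 + 0) | b.0) :: -b-> m5, -c-> m6
  m2 = b.0 | 0 | c.((0 + 0) | b.0) :: -b-> m5, -c-> m7
  m3 = (0 + c.0) | c.((0 + 0) | b.0) :: -c-> m8, -c-> m9
  m4 = (c.(0 + c.0) + b.0 | b.0) | ((0 + 0) | b.0) :: -b-> m10, -b-> m6, -b-> m7, -c-> m8
  m5 = 0 | 0 | c.((0 + 0) | b.0) :: -c-> m11
  m6 = 0 | b.0 | ((0 + 0) | b.0) :: -b-> m11, -b-> m12
  m7 = b.0 | 0 | ((0 + 0) | b.0) :: -b-> m11, -b-> m13
  m8 = (0 + c.0) | ((0 + 0) | b.0) :: -b-> m14, -c-> m15
  m9 = 0 | c.((0 + 0) | b.0) :: -c-> m15
  m10 = (c.(0 + c.0) + b.0 | b.0) | ((0 + 0) | 0) :: -b-> m12, -b-> m13, -c-> m14
  m11 = 0 | 0 | ((0 + 0) | b.0) :: -b-> m16
  m12 = 0 | b.0 | ((0 + 0) | 0) :: -b-> m16
  m13 = b.0 | 0 | ((0 + 0) | 0) :: -b-> m16
  m14 = (0 + c.0) | ((0 + 0) | 0) :: -c-> m17
  m15 = 0 | ((0 + 0) | b.0) :: -b-> m17
  m16 = 0 | 0 | ((0 + 0) | 0) :: ·
  m17 = 0 | ((0 + 0) | 0) :: ·
Q's transition system — 18 states:
  n0 = (c.c.0 + b.0 | b.0) | c.((0 + 0) | b.0) :: -b-> n1, -b-> n2, -c-> n3, -c-> n4
  n1 = 0 | b.0 | c.((0 + 0) | b.0) :: -b-> n5, -c-> n6
  n2 = b.0 | 0 | c.((0 + 0) | b.0) :: -b-> n5, -c-> n7
  n3 = (c.c.0 + b.0 | b.0) | ((0 + 0) | b.0) :: -b-> n6, -b-> n7, -b-> n8, -c-> n9
  n4 = c.0 | c.((0 + 0) | b.0) :: -c-> n10, -c-> n9
  n5 = 0 | 0 | c.((0 + 0) | b.0) :: -c-> n11
  n6 = 0 | b.0 | ((0 + 0) | b.0) :: -b-> n11, -b-> n12
  n7 = b.0 | 0 | ((0 + 0) | b.0) :: -b-> n11, -b-> n13
  n8 = (c.c.0 + b.0 | b.0) | ((0 + 0) | 0) :: -b-> n12, -b-> n13, -c-> n14
  n9 = c.0 | ((0 + 0) | b.0) :: -b-> n14, -c-> n15
  n10 = 0 | c.((0 + 0) | b.0) :: -c-> n15
  n11 = 0 | 0 | ((0 + 0) | b.0) :: -b-> n16
  n12 = 0 | b.0 | ((0 + 0) | 0) :: -b-> n16
  n13 = b.0 | 0 | ((0 + 0) | 0) :: -b-> n16
  n14 = c.0 | ((0 + 0) | 0) :: -c-> n17
  n15 = 0 | ((0 + 0) | b.0) :: -b-> n17
  n16 = 0 | 0 | ((0 + 0) | 0) :: ·
  n17 = 0 | ((0 + 0) | 0) :: ·
Coarsest stable partition (strong bisimilarity classes):
  B0 = {m0, n0}
  B1 = {m1, m2, n1, n2}
  B2 = {m6, m7, n6, n7}
  B3 = {m11, m12, m13, m15, n11, n12, n13, n15}
  B4 = {m16, m17, n16, n17}
  B5 = {m5, m9, n10, n5}
  B6 = {m4, n3}
  B7 = {m8, n9}
  B8 = {m14, n14}
  B9 = {m10, n8}
  B10 = {m3, n4}
m0 ∈ B0, n0 ∈ B0 → same block
Bisimilar ⇒ trace-equivalent.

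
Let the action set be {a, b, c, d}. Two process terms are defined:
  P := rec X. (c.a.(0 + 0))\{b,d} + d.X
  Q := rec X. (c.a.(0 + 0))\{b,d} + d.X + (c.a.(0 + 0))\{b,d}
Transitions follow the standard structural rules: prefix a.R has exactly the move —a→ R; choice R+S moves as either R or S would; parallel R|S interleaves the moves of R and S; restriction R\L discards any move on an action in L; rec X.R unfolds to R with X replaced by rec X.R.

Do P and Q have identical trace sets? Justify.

YES

LTS(P): 3 reachable states
  m0 = rec X. (c.a.(0 + 0))\{b,d} + d.X has moves =c=> m1, =d=> m0
  m1 = (a.(0 + 0))\{b,d} has moves =a=> m2
  m2 = (0 + 0)\{b,d} has moves stopped
LTS(Q): 3 reachable states
  n0 = rec X. (c.a.(0 + 0))\{b,d} + d.X + (c.a.(0 + 0))\{b,d} has moves =c=> n1, =d=> n0
  n1 = (a.(0 + 0))\{b,d} has moves =a=> n2
  n2 = (0 + 0)\{b,d} has moves stopped
Partition-refinement fixed point:
  B0 = {m0, n0}
  B1 = {m1, n1}
  B2 = {m2, n2}
m0 ∈ B0, n0 ∈ B0 → same block
Bisimilar ⇒ trace-equivalent.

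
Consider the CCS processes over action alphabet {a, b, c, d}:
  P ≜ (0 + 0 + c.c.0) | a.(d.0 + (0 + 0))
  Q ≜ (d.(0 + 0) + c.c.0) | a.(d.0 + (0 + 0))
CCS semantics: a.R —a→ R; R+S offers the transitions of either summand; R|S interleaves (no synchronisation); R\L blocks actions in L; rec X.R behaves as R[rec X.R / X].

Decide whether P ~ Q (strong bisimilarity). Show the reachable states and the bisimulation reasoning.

NO

LTS(P): 9 reachable states
  u0 = (0 + 0 + c.c.0) | a.(d.0 + (0 + 0)) has moves —a→ u1, —c→ u2
  u1 = (0 + 0 + c.c.0) | (d.0 + (0 + 0)) has moves —c→ u3, —d→ u4
  u2 = c.0 | a.(d.0 + (0 + 0)) has moves —a→ u3, —c→ u5
  u3 = c.0 | (d.0 + (0 + 0)) has moves —c→ u6, —d→ u7
  u4 = (0 + 0 + c.c.0) | 0 has moves —c→ u7
  u5 = 0 | a.(d.0 + (0 + 0)) has moves —a→ u6
  u6 = 0 | (d.0 + (0 + 0)) has moves —d→ u8
  u7 = c.0 | 0 has moves —c→ u8
  u8 = 0 | 0 has moves stopped
LTS(Q): 12 reachable states
  v0 = (d.(0 + 0) + c.c.0) | a.(d.0 + (0 + 0)) has moves —a→ v1, —c→ v2, —d→ v3
  v1 = (d.(0 + 0) + c.c.0) | (d.0 + (0 + 0)) has moves —c→ v4, —d→ v5, —d→ v6
  v2 = c.0 | a.(d.0 + (0 + 0)) has moves —a→ v4, —c→ v7
  v3 = (0 + 0) | a.(d.0 + (0 + 0)) has moves —a→ v5
  v4 = c.0 | (d.0 + (0 + 0)) has moves —c→ v8, —d→ v9
  v5 = (0 + 0) | (d.0 + (0 + 0)) has moves —d→ v10
  v6 = (d.(0 + 0) + c.c.0) | 0 has moves —c→ v9, —d→ v10
  v7 = 0 | a.(d.0 + (0 + 0)) has moves —a→ v8
  v8 = 0 | (d.0 + (0 + 0)) has moves —d→ v11
  v9 = c.0 | 0 has moves —c→ v11
  v10 = (0 + 0) | 0 has moves stopped
  v11 = 0 | 0 has moves stopped
Coarsest stable partition (strong bisimilarity classes):
  B0 = {u0}
  B1 = {u1}
  B2 = {u4}
  B3 = {u7, v9}
  B4 = {u8, v10, v11}
  B5 = {u3, v4}
  B6 = {u6, v5, v8}
  B7 = {u2, v2}
  B8 = {u5, v3, v7}
  B9 = {v0}
  B10 = {v1}
  B11 = {v6}
u0 ∈ B0, v0 ∈ B9 → different blocks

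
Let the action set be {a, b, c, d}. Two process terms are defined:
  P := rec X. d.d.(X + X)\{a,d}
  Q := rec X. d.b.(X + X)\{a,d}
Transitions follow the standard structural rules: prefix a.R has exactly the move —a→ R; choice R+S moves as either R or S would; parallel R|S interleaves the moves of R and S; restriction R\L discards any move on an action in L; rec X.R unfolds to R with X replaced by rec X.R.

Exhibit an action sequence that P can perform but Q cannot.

LTS(P): 3 reachable states
  p0 = rec X. d.d.(X + X)\{a,d} | ··d··> p1
  p1 = d.((rec X. d.d.(X + X)\{a,d}) + (rec X. d.d.(X + X)\{a,d}))\{a,d} | ··d··> p2
  p2 = ((rec X. d.d.(X + X)\{a,d}) + (rec X. d.d.(X + X)\{a,d}))\{a,d} | ∅
LTS(Q): 3 reachable states
  q0 = rec X. d.b.(X + X)\{a,d} | ··d··> q1
  q1 = b.((rec X. d.b.(X + X)\{a,d}) + (rec X. d.b.(X + X)\{a,d}))\{a,d} | ··b··> q2
  q2 = ((rec X. d.b.(X + X)\{a,d}) + (rec X. d.b.(X + X)\{a,d}))\{a,d} | ∅
Executing dd from P (initial set {p0}):
  [1] d ⇒ {p1}
  [2] d ⇒ {p2}
  — P admits the full trace.
Executing dd from Q (initial set {q0}):
  [1] d ⇒ {q1}
  [2] d ⇒ ∅  — Q cannot continue

dd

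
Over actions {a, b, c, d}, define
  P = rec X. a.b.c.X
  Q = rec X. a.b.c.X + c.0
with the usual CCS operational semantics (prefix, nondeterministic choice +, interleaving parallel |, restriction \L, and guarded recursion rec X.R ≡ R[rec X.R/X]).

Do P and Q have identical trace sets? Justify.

NO — witness ⟨c⟩

Reachable graph of P (3 states):
  m0 = rec X. a.b.c.X | --a--▸ m1
  m1 = b.c.(rec X. a.b.c.X) | --b--▸ m2
  m2 = c.(rec X. a.b.c.X) | --c--▸ m0
Reachable graph of Q (4 states):
  n0 = rec X. a.b.c.X + c.0 | --a--▸ n1, --c--▸ n2
  n1 = b.c.(rec X. a.b.c.X + c.0) | --b--▸ n3
  n2 = 0 | ·
  n3 = c.(rec X. a.b.c.X + c.0) | --c--▸ n0
Trace ⟨c⟩ through Q, begin at {n0}:
  step 1 (c): {n2}
  Q completes σ.
Trace ⟨c⟩ through P, begin at {m0}:
  step 1 (c): ∅ (P stuck)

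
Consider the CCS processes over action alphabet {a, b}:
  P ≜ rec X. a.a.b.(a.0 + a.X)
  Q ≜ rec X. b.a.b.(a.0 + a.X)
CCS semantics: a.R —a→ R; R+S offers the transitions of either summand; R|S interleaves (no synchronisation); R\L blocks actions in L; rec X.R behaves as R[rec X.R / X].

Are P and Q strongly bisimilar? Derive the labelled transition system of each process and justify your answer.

P ≁ Q

Reachable graph of P (5 states):
  s0 = rec X. a.a.b.(a.0 + a.X) | -a-> s1
  s1 = a.b.(a.0 + a.(rec X. a.a.b.(a.0 + a.X))) | -a-> s2
  s2 = b.(a.0 + a.(rec X. a.a.b.(a.0 + a.X))) | -b-> s3
  s3 = a.0 + a.(rec X. a.a.b.(a.0 + a.X)) | -a-> s0, -a-> s4
  s4 = 0 | ·
Reachable graph of Q (5 states):
  t0 = rec X. b.a.b.(a.0 + a.X) | -b-> t1
  t1 = a.b.(a.0 + a.(rec X. b.a.b.(a.0 + a.X))) | -a-> t2
  t2 = b.(a.0 + a.(rec X. b.a.b.(a.0 + a.X))) | -b-> t3
  t3 = a.0 + a.(rec X. b.a.b.(a.0 + a.X)) | -a-> t0, -a-> t4
  t4 = 0 | ·
Coarsest stable partition (strong bisimilarity classes):
  B0 = {s0}
  B1 = {s1}
  B2 = {s2}
  B3 = {s3}
  B4 = {s4, t4}
  B5 = {t0}
  B6 = {t1}
  B7 = {t2}
  B8 = {t3}
s0 ∈ B0, t0 ∈ B5 → different blocks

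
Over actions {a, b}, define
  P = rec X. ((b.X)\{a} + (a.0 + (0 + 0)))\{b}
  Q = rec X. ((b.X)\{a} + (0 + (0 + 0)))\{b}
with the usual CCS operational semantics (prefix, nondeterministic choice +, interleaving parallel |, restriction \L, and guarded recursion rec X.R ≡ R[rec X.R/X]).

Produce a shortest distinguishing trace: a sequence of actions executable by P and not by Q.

LTS(P): 2 reachable states
  u0 = rec X. ((b.X)\{a} + (a.0 + (0 + 0)))\{b} :: -a-> u1
  u1 = 0\{b} :: ·
LTS(Q): 1 reachable states
  v0 = rec X. ((b.X)\{a} + (0 + (0 + 0)))\{b} :: ·
Run σ = ⟨a⟩ on P: start {u0}
  step 1 (a): {u1}
  P completes σ.
Run σ = ⟨a⟩ on Q: start {v0}
  step 1 (a): ∅ (Q stuck)

a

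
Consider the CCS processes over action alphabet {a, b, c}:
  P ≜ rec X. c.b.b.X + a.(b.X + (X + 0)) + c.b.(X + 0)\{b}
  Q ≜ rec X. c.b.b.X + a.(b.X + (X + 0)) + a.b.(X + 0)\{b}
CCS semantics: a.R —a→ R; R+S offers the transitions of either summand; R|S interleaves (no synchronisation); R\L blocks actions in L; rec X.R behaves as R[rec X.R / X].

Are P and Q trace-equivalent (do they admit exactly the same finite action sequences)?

P's transition system — 9 states:
  m0 = rec X. c.b.b.X + a.(b.X + (X + 0)) + c.b.(X + 0)\{b} ⊢ =a=> m1, =c=> m2, =c=> m3
  m1 = b.(rec X. c.b.b.X + a.(b.X + (X + 0)) + c.b.(X + 0)\{b}) + ((rec X. c.b.b.X + a.(b.X + (X + 0)) + c.b.(X + 0)\{b}) + 0) ⊢ =a=> m1, =b=> m0, =c=> m2, =c=> m3
  m2 = b.((rec X. c.b.b.X + a.(b.X + (X + 0)) + c.b.(X + 0)\{b}) + 0)\{b} ⊢ =b=> m4
  m3 = b.b.(rec X. c.b.b.X + a.(b.X + (X + 0)) + c.b.(X + 0)\{b}) ⊢ =b=> m5
  m4 = ((rec X. c.b.b.X + a.(b.X + (X + 0)) + c.b.(X + 0)\{b}) + 0)\{b} ⊢ =a=> m6, =c=> m7, =c=> m8
  m5 = b.(rec X. c.b.b.X + a.(b.X + (X + 0)) + c.b.(X + 0)\{b}) ⊢ =b=> m0
  m6 = (b.(rec X. c.b.b.X + a.(b.X + (X + 0)) + c.b.(X + 0)\{b}) + ((rec X. c.b.b.X + a.(b.X + (X + 0)) + c.b.(X + 0)\{b}) + 0))\{b} ⊢ =a=> m6, =c=> m7, =c=> m8
  m7 = (b.((rec X. c.b.b.X + a.(b.X + (X + 0)) + c.b.(X + 0)\{b}) + 0)\{b})\{b} ⊢ stopped
  m8 = (b.b.(rec X. c.b.b.X + a.(b.X + (X + 0)) + c.b.(X + 0)\{b}))\{b} ⊢ stopped
Q's transition system — 9 states:
  n0 = rec X. c.b.b.X + a.(b.X + (X + 0)) + a.b.(X + 0)\{b} ⊢ =a=> n1, =a=> n2, =c=> n3
  n1 = b.((rec X. c.b.b.X + a.(b.X + (X + 0)) + a.b.(X + 0)\{b}) + 0)\{b} ⊢ =b=> n4
  n2 = b.(rec X. c.b.b.X + a.(b.X + (X + 0)) + a.b.(X + 0)\{b}) + ((rec X. c.b.b.X + a.(b.X + (X + 0)) + a.b.(X + 0)\{b}) + 0) ⊢ =a=> n1, =a=> n2, =b=> n0, =c=> n3
  n3 = b.b.(rec X. c.b.b.X + a.(b.X + (X + 0)) + a.b.(X + 0)\{b}) ⊢ =b=> n5
  n4 = ((rec X. c.b.b.X + a.(b.X + (X + 0)) + a.b.(X + 0)\{b}) + 0)\{b} ⊢ =a=> n6, =a=> n7, =c=> n8
  n5 = b.(rec X. c.b.b.X + a.(b.X + (X + 0)) + a.b.(X + 0)\{b}) ⊢ =b=> n0
  n6 = (b.((rec X. c.b.b.X + a.(b.X + (X + 0)) + a.b.(X + 0)\{b}) + 0)\{b})\{b} ⊢ stopped
  n7 = (b.(rec X. c.b.b.X + a.(b.X + (X + 0)) + a.b.(X + 0)\{b}) + ((rec X. c.b.b.X + a.(b.X + (X + 0)) + a.b.(X + 0)\{b}) + 0))\{b} ⊢ =a=> n6, =a=> n7, =c=> n8
  n8 = (b.b.(rec X. c.b.b.X + a.(b.X + (X + 0)) + a.b.(X + 0)\{b}))\{b} ⊢ stopped
Trace ⟨cba⟩ through P, begin at {m0}:
  [1] c ⇒ {m2, m3}
  [2] b ⇒ {m4, m5}
  [3] a ⇒ {m6}
  P completes σ.
Trace ⟨cba⟩ through Q, begin at {n0}:
  [1] c ⇒ {n3}
  [2] b ⇒ {n5}
  [3] a ⇒ ∅  — Q cannot continue

traces(P) ≠ traces(Q) — witness ⟨cba⟩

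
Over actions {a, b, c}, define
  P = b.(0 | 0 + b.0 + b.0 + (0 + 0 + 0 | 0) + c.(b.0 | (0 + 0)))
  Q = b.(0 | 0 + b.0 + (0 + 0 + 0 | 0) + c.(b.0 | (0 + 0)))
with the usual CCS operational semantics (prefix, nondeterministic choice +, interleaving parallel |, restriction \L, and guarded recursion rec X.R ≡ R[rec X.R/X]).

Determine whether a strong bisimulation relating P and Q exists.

YES

Reachable graph of P (5 states):
  p0 = b.(0 | 0 + b.0 + b.0 + (0 + 0 + 0 | 0) + c.(b.0 | (0 + 0))) ⊢ --b--▸ p1
  p1 = 0 | 0 + b.0 + b.0 + (0 + 0 + 0 | 0) + c.(b.0 | (0 + 0)) ⊢ --b--▸ p2, --c--▸ p3
  p2 = 0 ⊢ (no moves)
  p3 = b.0 | (0 + 0) ⊢ --b--▸ p4
  p4 = 0 | (0 + 0) ⊢ (no moves)
Reachable graph of Q (5 states):
  q0 = b.(0 | 0 + b.0 + (0 + 0 + 0 | 0) + c.(b.0 | (0 + 0))) ⊢ --b--▸ q1
  q1 = 0 | 0 + b.0 + (0 + 0 + 0 | 0) + c.(b.0 | (0 + 0)) ⊢ --b--▸ q2, --c--▸ q3
  q2 = 0 ⊢ (no moves)
  q3 = b.0 | (0 + 0) ⊢ --b--▸ q4
  q4 = 0 | (0 + 0) ⊢ (no moves)
Partition-refinement fixed point:
  B0 = {p0, q0}
  B1 = {p1, q1}
  B2 = {p3, q3}
  B3 = {p2, p4, q2, q4}
p0 ∈ B0, q0 ∈ B0 → same block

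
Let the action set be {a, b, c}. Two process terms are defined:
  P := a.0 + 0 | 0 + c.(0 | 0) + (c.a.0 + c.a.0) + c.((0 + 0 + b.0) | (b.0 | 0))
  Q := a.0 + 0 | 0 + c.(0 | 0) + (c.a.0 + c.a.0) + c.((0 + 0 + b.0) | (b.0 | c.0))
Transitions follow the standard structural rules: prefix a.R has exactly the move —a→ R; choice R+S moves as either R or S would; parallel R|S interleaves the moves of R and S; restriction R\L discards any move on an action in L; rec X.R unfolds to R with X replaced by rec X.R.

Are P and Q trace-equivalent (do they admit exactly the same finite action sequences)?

trace-distinct — witness ⟨cc⟩

LTS(P): 8 reachable states
  s0 = a.0 + 0 | 0 + c.(0 | 0) + (c.a.0 + c.a.0) + c.((0 + 0 + b.0) | (b.0 | 0)) → ··a··> s1, ··c··> s2, ··c··> s3, ··c··> s4
  s1 = 0 → (no moves)
  s2 = (0 + 0 + b.0) | (b.0 | 0) → ··b··> s5, ··b··> s6
  s3 = 0 | 0 → (no moves)
  s4 = a.0 → ··a··> s1
  s5 = (0 + 0 + b.0) | (0 | 0) → ··b··> s7
  s6 = 0 | (b.0 | 0) → ··b··> s7
  s7 = 0 | (0 | 0) → (no moves)
LTS(Q): 12 reachable states
  t0 = a.0 + 0 | 0 + c.(0 | 0) + (c.a.0 + c.a.0) + c.((0 + 0 + b.0) | (b.0 | c.0)) → ··a··> t1, ··c··> t2, ··c··> t3, ··c··> t4
  t1 = 0 → (no moves)
  t2 = (0 + 0 + b.0) | (b.0 | c.0) → ··b··> t5, ··b··> t6, ··c··> t7
  t3 = 0 | 0 → (no moves)
  t4 = a.0 → ··a··> t1
  t5 = (0 + 0 + b.0) | (0 | c.0) → ··b··> t8, ··c··> t9
  t6 = 0 | (b.0 | c.0) → ··b··> t8, ··c··> t10
  t7 = (0 + 0 + b.0) | (b.0 | 0) → ··b··> t10, ··b··> t9
  t8 = 0 | (0 | c.0) → ··c··> t11
  t9 = (0 + 0 + b.0) | (0 | 0) → ··b··> t11
  t10 = 0 | (b.0 | 0) → ··b··> t11
  t11 = 0 | (0 | 0) → (no moves)
Trace ⟨cc⟩ through Q, begin at {t0}:
  after c @ step 1: {t2, t3, t4}
  after c @ step 2: {t7}
  ✓ Q
Trace ⟨cc⟩ through P, begin at {s0}:
  after c @ step 1: {s2, s3, s4}
  after c @ step 2: no successor for P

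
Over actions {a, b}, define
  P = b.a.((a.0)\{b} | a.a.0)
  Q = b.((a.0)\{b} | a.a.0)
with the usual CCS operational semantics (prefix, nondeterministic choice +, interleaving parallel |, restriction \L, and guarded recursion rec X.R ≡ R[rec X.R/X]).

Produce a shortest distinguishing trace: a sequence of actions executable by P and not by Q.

Reachable graph of P (8 states):
  p0 = b.a.((a.0)\{b} | a.a.0) → —b→ p1
  p1 = a.((a.0)\{b} | a.a.0) → —a→ p2
  p2 = (a.0)\{b} | a.a.0 → —a→ p3, —a→ p4
  p3 = (a.0)\{b} | a.0 → —a→ p5, —a→ p6
  p4 = 0\{b} | a.a.0 → —a→ p6
  p5 = (a.0)\{b} | 0 → —a→ p7
  p6 = 0\{b} | a.0 → —a→ p7
  p7 = 0\{b} | 0 → (no moves)
Reachable graph of Q (7 states):
  q0 = b.((a.0)\{b} | a.a.0) → —b→ q1
  q1 = (a.0)\{b} | a.a.0 → —a→ q2, —a→ q3
  q2 = (a.0)\{b} | a.0 → —a→ q4, —a→ q5
  q3 = 0\{b} | a.a.0 → —a→ q5
  q4 = (a.0)\{b} | 0 → —a→ q6
  q5 = 0\{b} | a.0 → —a→ q6
  q6 = 0\{b} | 0 → (no moves)
Trace ⟨baaaa⟩ through P, begin at {p0}:
  [1] b ⇒ {p1}
  [2] a ⇒ {p2}
  [3] a ⇒ {p3, p4}
  [4] a ⇒ {p5, p6}
  [5] a ⇒ {p7}
  ✓ P
Trace ⟨baaaa⟩ through Q, begin at {q0}:
  [1] b ⇒ {q1}
  [2] a ⇒ {q2, q3}
  [3] a ⇒ {q4, q5}
  [4] a ⇒ {q6}
  [5] a ⇒ no successor for Q

baaaa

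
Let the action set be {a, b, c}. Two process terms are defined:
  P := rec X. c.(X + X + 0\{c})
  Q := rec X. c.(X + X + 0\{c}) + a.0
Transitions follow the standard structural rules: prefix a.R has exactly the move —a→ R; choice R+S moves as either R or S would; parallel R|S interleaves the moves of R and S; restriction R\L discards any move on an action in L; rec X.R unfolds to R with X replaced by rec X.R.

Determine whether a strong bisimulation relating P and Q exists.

P's transition system — 2 states:
  p0 = rec X. c.(X + X + 0\{c}) | --c--▸ p1
  p1 = (rec X. c.(X + X + 0\{c})) + (rec X. c.(X + X + 0\{c})) + 0\{c} | --c--▸ p1
Q's transition system — 3 states:
  q0 = rec X. c.(X + X + 0\{c}) + a.0 | --a--▸ q1, --c--▸ q2
  q1 = 0 | (no moves)
  q2 = (rec X. c.(X + X + 0\{c}) + a.0) + (rec X. c.(X + X + 0\{c}) + a.0) + 0\{c} | --a--▸ q1, --c--▸ q2
Partition-refinement fixed point:
  B0 = {p0, p1}
  B1 = {q0, q2}
  B2 = {q1}
p0 ∈ B0, q0 ∈ B1 → different blocks

P ≁ Q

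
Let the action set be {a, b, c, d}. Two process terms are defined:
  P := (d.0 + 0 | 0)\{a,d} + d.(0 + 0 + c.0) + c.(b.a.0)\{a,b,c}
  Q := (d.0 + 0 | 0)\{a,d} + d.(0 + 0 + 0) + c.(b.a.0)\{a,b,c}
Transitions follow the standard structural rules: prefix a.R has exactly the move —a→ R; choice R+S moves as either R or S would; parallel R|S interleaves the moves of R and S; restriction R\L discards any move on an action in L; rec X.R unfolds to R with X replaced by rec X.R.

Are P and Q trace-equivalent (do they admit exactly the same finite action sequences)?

NO — witness ⟨dc⟩

P's transition system — 4 states:
  m0 = (d.0 + 0 | 0)\{a,d} + d.(0 + 0 + c.0) + c.(b.a.0)\{a,b,c} | -c-> m1, -d-> m2
  m1 = (b.a.0)\{a,b,c} | (no moves)
  m2 = 0 + 0 + c.0 | -c-> m3
  m3 = 0 | (no moves)
Q's transition system — 3 states:
  n0 = (d.0 + 0 | 0)\{a,d} + d.(0 + 0 + 0) + c.(b.a.0)\{a,b,c} | -c-> n1, -d-> n2
  n1 = (b.a.0)\{a,b,c} | (no moves)
  n2 = 0 + 0 + 0 | (no moves)
Run σ = ⟨dc⟩ on P: start {m0}
  after d @ step 1: {m2}
  after c @ step 2: {m3}
  P completes σ.
Run σ = ⟨dc⟩ on Q: start {n0}
  after d @ step 1: {n2}
  after c @ step 2: ∅ (Q stuck)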